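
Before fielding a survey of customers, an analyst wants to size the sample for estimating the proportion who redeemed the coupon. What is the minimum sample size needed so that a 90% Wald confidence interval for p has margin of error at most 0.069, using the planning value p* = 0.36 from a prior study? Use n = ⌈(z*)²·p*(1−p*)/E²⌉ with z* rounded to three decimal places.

z* = 1.645 at the 90% level.
p*(1−p*) = 0.2304.
Required n before rounding: 2.706025 × 0.2304 / 0.069² = 130.953.
Rounding up, n = 131.

n = 131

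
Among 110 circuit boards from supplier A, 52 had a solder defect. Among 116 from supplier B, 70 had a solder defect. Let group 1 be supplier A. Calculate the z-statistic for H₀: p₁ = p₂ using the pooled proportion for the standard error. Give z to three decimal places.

z = -1.971

p̂₁ = 52/110 = 0.47273, p̂₂ = 70/116 = 0.60345.
Pooled p̂ = (52+70)/(110+116) = 122/226 = 0.53982.
Pooled SE = √[0.2484141·0.01771160] ≈ 0.066331.
z = -0.13072/0.066331 = -1.971.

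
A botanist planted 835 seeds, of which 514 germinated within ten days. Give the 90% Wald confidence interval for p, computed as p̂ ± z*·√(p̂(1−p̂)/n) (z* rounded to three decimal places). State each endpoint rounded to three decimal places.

The sample proportion is 514/835 = 0.61557.
SE(p̂) = √(0.61557·0.38443/835) = 0.016835.
For 90% confidence, z* = 1.645.
Margin of error: 1.645 × 0.016835 = 0.02769.
So the interval runs from 0.588 to 0.643.

(0.588, 0.643)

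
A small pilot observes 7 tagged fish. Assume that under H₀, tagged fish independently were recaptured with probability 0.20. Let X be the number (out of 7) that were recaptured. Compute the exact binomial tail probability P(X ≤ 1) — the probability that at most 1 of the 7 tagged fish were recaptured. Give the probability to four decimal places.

X ~ Binomial(n=7, p=0.20).
P(X ≤ 1) = C(7,0)·0.20^0·0.80^7 + C(7,1)·0.20^1·0.80^6.
= 0.209715 + 0.367002 = 0.5767.

P = 0.5767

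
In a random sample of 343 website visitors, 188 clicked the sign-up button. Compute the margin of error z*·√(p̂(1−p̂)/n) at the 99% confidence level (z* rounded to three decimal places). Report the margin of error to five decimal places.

The sample proportion is 188/343 = 0.54810.
SE = √(p̂(1−p̂)/n) = √(0.247686/343) = 0.026872.
z* = 2.576 at the 99% level.
ME = 2.576·0.026872 = 0.06922.

ME = 0.06922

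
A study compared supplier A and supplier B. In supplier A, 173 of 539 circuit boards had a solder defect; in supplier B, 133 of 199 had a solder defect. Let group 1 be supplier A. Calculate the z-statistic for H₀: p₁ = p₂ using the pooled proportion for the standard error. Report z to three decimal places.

p̂₁ = 173/539 = 0.32096, p̂₂ = 133/199 = 0.66834.
Pooling: p̂ = 306/738 = 0.41463.
SE = √[p̂(1−p̂)(1/n₁+1/n₂)] = √[0.41463·0.58537·(1/539+1/199)] ≈ 0.040865.
z = -0.34738/0.040865 = -8.501.

z = -8.501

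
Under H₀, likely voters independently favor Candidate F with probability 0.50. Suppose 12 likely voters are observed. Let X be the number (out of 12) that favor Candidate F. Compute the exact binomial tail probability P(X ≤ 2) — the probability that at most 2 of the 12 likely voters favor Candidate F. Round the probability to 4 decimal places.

X is binomial with n = 12 and p = 0.50.
P(X ≤ 2) = C(12,0)·0.50^0·0.50^12 + C(12,1)·0.50^1·0.50^11 + C(12,2)·0.50^2·0.50^10.
= 0.000244 + 0.002930 + 0.016113 = 0.0193.

P = 0.0193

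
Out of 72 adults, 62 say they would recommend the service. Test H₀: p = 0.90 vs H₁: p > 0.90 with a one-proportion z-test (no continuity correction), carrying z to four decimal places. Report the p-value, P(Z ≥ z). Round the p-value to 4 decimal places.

With x = 62 successes in n = 72, p̂ = 0.86111.
Null standard error: √(0.90·0.10/72) = √0.001250000 = 0.035355.
z = (p̂ − p₀)/SE = (62/72 − 0.90)/0.035355 ≈ -1.0999.
From the standard normal, P(Z ≥ z) = 0.8643.

p-value = 0.8643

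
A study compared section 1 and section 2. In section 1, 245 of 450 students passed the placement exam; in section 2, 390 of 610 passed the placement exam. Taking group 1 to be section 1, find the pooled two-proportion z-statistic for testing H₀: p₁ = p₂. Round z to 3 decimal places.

Sample proportions: p̂₁ = 245/450 = 0.54444 and p̂₂ = 390/610 = 0.63934.
Pooling: p̂ = 635/1060 = 0.59906.
Pooled SE = √[0.2401878·0.00386157] ≈ 0.030455.
z = (p̂₁ − p̂₂)/SE = (0.54444 − 0.63934)/0.030455 = -0.09490/0.030455 = -3.116.

z = -3.116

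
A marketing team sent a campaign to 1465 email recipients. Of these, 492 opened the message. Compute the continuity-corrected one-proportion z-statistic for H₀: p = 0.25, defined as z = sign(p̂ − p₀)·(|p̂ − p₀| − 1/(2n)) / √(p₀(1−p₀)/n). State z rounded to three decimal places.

Sample proportion p̂ = 492/1465 = 0.33584. p̂ − p₀ = 0.085836.
Continuity correction 1/(2n) = 1/2930 = 0.000341.
Corrected numerator: |0.085836| − 0.000341 = 0.085495.
SE₀ = √(0.25·0.75/1465) = 0.011313.
z = (+)0.085495/0.011313 = 7.557.

z = 7.557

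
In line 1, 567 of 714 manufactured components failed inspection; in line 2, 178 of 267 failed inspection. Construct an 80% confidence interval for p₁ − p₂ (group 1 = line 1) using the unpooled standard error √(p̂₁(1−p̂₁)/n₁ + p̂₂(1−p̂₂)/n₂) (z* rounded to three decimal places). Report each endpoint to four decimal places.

(0.0857, 0.1692)

p̂₁ = 567/714 = 0.79412, p̂₂ = 178/267 = 0.66667; p̂₁ − p̂₂ = 0.12745.
Unpooled SE = √(p̂₁(1−p̂₁)/n₁ + p̂₂(1−p̂₂)/n₂) = √(0.000228984 + 0.000832293) = 0.032577.
z* = 1.282 at the 80% level. Margin of error = 0.04176.
So the interval runs from 0.0857 to 0.1692.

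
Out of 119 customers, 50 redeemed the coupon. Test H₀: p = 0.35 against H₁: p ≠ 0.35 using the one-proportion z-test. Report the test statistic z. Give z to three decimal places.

z = 1.605

The sample proportion is 50/119 = 0.42017.
SE₀ = √(0.35·0.65/119) = 0.043724.
z = (0.42017 − 0.35)/0.043724 = 0.07017/0.043724 = 1.605.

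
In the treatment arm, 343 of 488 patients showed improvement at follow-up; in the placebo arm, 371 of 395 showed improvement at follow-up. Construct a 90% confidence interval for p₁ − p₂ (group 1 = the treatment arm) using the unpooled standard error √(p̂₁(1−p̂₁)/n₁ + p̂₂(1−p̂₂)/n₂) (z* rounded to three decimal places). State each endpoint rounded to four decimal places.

p̂₁ = 0.70287, p̂₂ = 0.93924, so the observed difference is -0.23637.
SE = √(0.000427959 + 0.000144475) = √0.000572434 = 0.023926.
For 90% confidence, z* = 1.645. Margin = 1.645·0.023926 = 0.03936.
So the interval runs from -0.2757 to -0.1970.

(-0.2757, -0.1970)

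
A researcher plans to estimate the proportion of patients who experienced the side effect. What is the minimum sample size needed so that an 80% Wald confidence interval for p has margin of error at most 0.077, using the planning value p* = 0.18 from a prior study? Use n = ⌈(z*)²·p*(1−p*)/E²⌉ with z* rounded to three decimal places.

n = 41

The 80% critical value is z* = 1.282.
p*(1−p*) = 0.18·0.82 = 0.1476.
Required n before rounding: 1.643524 × 0.1476 / 0.077² = 40.915.
Rounding up, n = 41.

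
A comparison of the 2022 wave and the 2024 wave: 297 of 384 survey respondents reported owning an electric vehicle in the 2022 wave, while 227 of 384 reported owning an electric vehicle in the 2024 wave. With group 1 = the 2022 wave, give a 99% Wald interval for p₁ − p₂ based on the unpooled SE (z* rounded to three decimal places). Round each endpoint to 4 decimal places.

p̂₁ = 297/384 = 0.77344, p̂₂ = 227/384 = 0.59115; p̂₁ − p̂₂ = 0.18229.
SE = √(0.000456333 + 0.000629407) = √0.001085740 = 0.032951.
For 99% confidence, z* = 2.576. Margin = 2.576·0.032951 = 0.08488.
So the interval runs from 0.0974 to 0.2672.

(0.0974, 0.2672)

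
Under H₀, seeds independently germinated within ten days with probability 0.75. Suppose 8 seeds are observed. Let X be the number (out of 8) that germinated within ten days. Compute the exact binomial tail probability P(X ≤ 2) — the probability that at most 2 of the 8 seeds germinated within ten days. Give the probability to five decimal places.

X is binomial with n = 8 and p = 0.75.
P(X ≤ 2) = C(8,0)·0.75^0·0.25^8 + C(8,1)·0.75^1·0.25^7 + C(8,2)·0.75^2·0.25^6.
= 0.000015 + 0.000366 + 0.003845 = 0.00423.

P = 0.00423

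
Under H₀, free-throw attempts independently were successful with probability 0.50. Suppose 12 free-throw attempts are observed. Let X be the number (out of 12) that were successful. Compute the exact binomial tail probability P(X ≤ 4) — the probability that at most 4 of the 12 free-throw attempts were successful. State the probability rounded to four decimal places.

P = 0.1938

X ~ Binomial(n=12, p=0.50).
P(X ≤ 4) = Σ_{j=0}^{4} C(12,j)·0.50^j·0.50^{12−j}.
= 0.000244 + 0.002930 + 0.016113 + 0.053711 + 0.120850 = 0.1938.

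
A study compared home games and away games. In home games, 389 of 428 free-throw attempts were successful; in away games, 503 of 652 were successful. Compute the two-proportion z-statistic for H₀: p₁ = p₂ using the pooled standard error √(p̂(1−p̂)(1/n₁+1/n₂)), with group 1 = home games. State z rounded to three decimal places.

Sample proportions: p̂₁ = 389/428 = 0.90888 and p̂₂ = 503/652 = 0.77147.
Pooled p̂ = (389+503)/(428+652) = 892/1080 = 0.82593.
Pooled SE = √[0.1437723·0.00387019] ≈ 0.023589.
z = 0.13741/0.023589 = 5.825.

z = 5.825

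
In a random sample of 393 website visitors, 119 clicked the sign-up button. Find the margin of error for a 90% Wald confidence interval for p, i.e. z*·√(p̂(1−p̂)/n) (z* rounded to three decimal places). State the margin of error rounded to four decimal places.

The sample proportion is 119/393 = 0.30280.
SE = √(p̂(1−p̂)/n) = √(0.211112/393) = 0.023177.
z* = 1.645 at the 90% level.
ME = 1.645·0.023177 = 0.0381.

ME = 0.0381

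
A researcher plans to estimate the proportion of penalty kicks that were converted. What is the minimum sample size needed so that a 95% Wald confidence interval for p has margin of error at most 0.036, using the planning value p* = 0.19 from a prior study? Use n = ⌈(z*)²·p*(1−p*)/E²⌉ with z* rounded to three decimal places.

The 95% critical value is z* = 1.960.
p*(1−p*) = 0.1539.
Required n before rounding: 3.841600 × 0.1539 / 0.036² = 456.190.
Rounding up, n = 457.

n = 457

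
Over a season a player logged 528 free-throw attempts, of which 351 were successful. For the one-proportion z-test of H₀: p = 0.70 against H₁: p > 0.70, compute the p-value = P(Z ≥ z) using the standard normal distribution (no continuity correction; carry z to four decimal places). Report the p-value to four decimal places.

The sample proportion is 351/528 = 0.66477.
Null standard error: √(0.70·0.30/528) = √0.000397727 = 0.019943.
Test statistic (full precision, shown to 4 dp): z = (351/528 − 0.70)/SE₀ ≈ -1.7664.
p-value = P(Z ≥ z) with z = -1.7664 → 0.9613.

p-value = 0.9613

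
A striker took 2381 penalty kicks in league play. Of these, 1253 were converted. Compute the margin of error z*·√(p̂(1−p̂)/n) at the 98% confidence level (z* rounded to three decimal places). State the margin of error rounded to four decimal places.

The sample proportion is 1253/2381 = 0.52625.
SE(p̂) = √(0.52625·0.47375/2381) = 0.010233.
For 98% confidence, z* = 2.326.
Margin of error = z*·SE = 2.326 × 0.010233 = 0.0238.

ME = 0.0238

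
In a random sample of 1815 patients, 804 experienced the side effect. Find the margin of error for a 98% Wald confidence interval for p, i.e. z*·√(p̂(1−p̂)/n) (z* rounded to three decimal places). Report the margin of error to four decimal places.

Sample proportion p̂ = 804/1815 = 0.44298.
SE(p̂) = √(0.44298·0.55702/1815) = 0.011660.
z* = 2.326 at the 98% level.
ME = 2.326·0.011660 = 0.0271.

ME = 0.0271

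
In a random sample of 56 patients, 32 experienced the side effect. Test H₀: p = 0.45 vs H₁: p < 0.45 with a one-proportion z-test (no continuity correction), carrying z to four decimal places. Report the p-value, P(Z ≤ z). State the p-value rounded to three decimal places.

With x = 32 successes in n = 56, p̂ = 0.57143.
Null standard error: √(0.45·0.55/56) = √0.004419643 = 0.066480.
Test statistic (full precision, shown to 4 dp): z = (32/56 − 0.45)/SE₀ ≈ 1.8265.
From the standard normal, P(Z ≤ z) = 0.966.

p-value = 0.966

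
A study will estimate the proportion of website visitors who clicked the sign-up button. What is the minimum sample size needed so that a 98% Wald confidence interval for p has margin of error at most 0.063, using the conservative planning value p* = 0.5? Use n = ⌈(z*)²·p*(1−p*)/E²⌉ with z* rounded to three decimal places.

z* = 2.326 at the 98% level.
p*(1−p*) = 0.2500.
(z*)²·p*(1−p*)/E² = 5.410276·0.2500/0.003969 = 340.783.
⌈340.783⌉ = 341.

n = 341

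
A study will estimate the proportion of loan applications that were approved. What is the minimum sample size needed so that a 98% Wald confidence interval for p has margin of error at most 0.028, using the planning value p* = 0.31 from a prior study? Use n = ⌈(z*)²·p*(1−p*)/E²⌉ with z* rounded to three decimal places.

The 98% critical value is z* = 2.326.
p*(1−p*) = 0.31·0.69 = 0.2139.
Required n before rounding: 5.410276 × 0.2139 / 0.028² = 1476.094.
Rounding up, n = 1477.

n = 1477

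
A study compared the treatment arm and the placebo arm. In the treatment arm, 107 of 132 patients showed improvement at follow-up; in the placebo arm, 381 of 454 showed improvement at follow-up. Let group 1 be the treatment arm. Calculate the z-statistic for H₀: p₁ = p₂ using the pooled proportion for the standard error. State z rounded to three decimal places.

z = -0.775

p̂₁ = 107/132 = 0.81061, p̂₂ = 381/454 = 0.83921.
Pooled p̂ = (107+381)/(132+454) = 488/586 = 0.83276.
Pooled SE = √[0.1392678·0.00977840] ≈ 0.036903.
z = (p̂₁ − p̂₂)/SE = (0.81061 − 0.83921)/0.036903 = -0.02860/0.036903 = -0.775.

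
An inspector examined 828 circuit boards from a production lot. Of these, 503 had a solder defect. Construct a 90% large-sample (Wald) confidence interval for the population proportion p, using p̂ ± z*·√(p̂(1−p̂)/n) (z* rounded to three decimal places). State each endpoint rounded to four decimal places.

Sample proportion p̂ = 503/828 = 0.60749.
Standard error of p̂: √(0.238446/828) = √0.000287979 = 0.016970.
z* = 1.645 at the 90% level.
Margin = 1.645·0.016970 = 0.02792.
So the interval runs from 0.5796 to 0.6354.

(0.5796, 0.6354)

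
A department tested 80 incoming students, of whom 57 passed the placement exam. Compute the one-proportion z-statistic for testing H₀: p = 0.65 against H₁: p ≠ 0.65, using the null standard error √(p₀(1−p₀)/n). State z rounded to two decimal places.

z = 1.17

Sample proportion p̂ = 57/80 = 0.71250.
SE₀ = √(0.65·0.35/80) = 0.053327.
Test statistic: z = 0.06250/0.053327 = 1.17.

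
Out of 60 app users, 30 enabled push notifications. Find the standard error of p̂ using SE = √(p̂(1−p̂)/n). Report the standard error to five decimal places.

Sample proportion p̂ = 30/60 = 0.50000.
p̂(1−p̂) = 0.50000·0.50000 = 0.250000.
SE = √(0.250000/60) = √0.004166667 = 0.06455.

SE = 0.06455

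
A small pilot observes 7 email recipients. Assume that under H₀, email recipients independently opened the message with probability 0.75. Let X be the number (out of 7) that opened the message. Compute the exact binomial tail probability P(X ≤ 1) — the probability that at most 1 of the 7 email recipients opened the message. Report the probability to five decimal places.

P = 0.00134

X ~ Binomial(n=7, p=0.75).
P(X ≤ 1) = C(7,0)·0.75^0·0.25^7 + C(7,1)·0.75^1·0.25^6.
= 0.000061 + 0.001282 = 0.00134.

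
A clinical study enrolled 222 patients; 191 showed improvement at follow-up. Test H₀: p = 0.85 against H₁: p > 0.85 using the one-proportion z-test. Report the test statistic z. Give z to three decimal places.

z = 0.432

p̂ = 191/222 = 0.86036.
Null standard error: √(0.85·0.15/222) = √0.000574324 = 0.023965.
Test statistic: z = 0.01036/0.023965 = 0.432.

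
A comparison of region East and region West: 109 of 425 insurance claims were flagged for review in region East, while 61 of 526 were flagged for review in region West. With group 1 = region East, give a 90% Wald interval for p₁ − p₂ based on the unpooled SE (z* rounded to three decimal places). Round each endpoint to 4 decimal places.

p̂₁ = 109/425 = 0.25647, p̂₂ = 61/526 = 0.11597; p̂₁ − p̂₂ = 0.14050.
SE = √(0.000448690 + 0.000194906) = √0.000643596 = 0.025369.
For 90% confidence, z* = 1.645. Margin of error = 0.04173.
So the interval runs from 0.0988 to 0.1822.

(0.0988, 0.1822)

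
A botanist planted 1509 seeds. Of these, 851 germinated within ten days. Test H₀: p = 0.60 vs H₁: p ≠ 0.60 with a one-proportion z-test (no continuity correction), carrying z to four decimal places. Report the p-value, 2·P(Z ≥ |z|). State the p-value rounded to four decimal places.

With x = 851 successes in n = 1509, p̂ = 0.56395.
Null standard error: √(0.60·0.40/1509) = √0.000159046 = 0.012611.
z = (p̂ − p₀)/SE = (851/1509 − 0.60)/0.012611 ≈ -2.8586.
p-value = 2·P(Z ≥ |z|) with z = -2.8586 → 0.0043.

p-value = 0.0043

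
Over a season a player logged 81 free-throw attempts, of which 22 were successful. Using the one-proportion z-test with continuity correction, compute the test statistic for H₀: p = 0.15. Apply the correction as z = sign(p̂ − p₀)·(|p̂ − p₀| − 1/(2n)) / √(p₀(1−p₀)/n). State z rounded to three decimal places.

z = 2.909

With x = 22 successes in n = 81, p̂ = 0.27160. p̂ − p₀ = 0.121605.
Continuity correction 1/(2n) = 1/162 = 0.006173.
Corrected numerator: |0.121605| − 0.006173 = 0.115432.
Under H₀, SE = √(p₀(1−p₀)/n) = √(0.15·0.85/81) = √0.001574074 = 0.039675.
z = (+)0.115432/0.039675 = 2.909.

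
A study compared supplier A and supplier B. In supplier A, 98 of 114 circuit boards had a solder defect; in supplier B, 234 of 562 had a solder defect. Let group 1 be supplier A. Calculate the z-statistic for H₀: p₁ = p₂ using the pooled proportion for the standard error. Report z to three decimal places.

p̂₁ = 98/114 = 0.85965, p̂₂ = 234/562 = 0.41637.
Pooling: p̂ = 332/676 = 0.49112.
Pooled SE = √[0.2499212·0.01055129] ≈ 0.051352.
z = (p̂₁ − p̂₂)/SE = (0.85965 − 0.41637)/0.051352 = 0.44328/0.051352 = 8.632.

z = 8.632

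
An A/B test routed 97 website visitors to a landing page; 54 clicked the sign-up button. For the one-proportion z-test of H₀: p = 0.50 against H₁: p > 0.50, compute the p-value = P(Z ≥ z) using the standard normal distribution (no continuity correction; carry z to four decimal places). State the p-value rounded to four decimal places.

p-value = 0.1320

Sample proportion p̂ = 54/97 = 0.55670.
Null standard error: √(0.50·0.50/97) = √0.002577320 = 0.050767.
Test statistic (full precision, shown to 4 dp): z = (54/97 − 0.50)/SE₀ ≈ 1.1169.
p-value = P(Z ≥ z) with z = 1.1169 → 0.1320.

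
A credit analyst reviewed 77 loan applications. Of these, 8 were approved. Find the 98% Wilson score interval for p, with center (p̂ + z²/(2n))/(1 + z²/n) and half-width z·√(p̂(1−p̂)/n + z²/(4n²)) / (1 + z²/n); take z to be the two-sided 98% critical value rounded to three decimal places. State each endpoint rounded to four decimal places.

(0.0475, 0.2123)

p̂ = 8/77 = 0.10390; z = 2.326, so z² = 5.410276.
Denominator 1 + z²/n = 1 + 5.410276/77 = 1.070263.
Center = (0.10390 + 0.035132)/1.070263 = 0.12990.
Radicand: p̂(1−p̂)/n + z²/(4n²) = 0.001209113 + 0.000228128 = 0.001437241.
Half-width = 2.326·√0.001437241/1.070263 = 0.08239.
So the interval runs from 0.0475 to 0.2123.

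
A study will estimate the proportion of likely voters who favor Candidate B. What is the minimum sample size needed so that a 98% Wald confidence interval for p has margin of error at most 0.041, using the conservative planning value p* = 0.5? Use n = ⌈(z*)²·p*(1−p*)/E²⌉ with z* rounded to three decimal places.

n = 805

The 98% critical value is z* = 2.326.
p*(1−p*) = 0.50·0.50 = 0.2500.
(z*)²·p*(1−p*)/E² = 5.410276·0.2500/0.001681 = 804.622.
⌈804.622⌉ = 805.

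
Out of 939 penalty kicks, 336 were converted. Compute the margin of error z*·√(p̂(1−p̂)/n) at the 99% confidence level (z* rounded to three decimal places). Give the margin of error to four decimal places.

Sample proportion p̂ = 336/939 = 0.35783.
SE = √(p̂(1−p̂)/n) = √(0.229787/939) = 0.015643.
For 99% confidence, z* = 2.576.
ME = 2.576·0.015643 = 0.0403.

ME = 0.0403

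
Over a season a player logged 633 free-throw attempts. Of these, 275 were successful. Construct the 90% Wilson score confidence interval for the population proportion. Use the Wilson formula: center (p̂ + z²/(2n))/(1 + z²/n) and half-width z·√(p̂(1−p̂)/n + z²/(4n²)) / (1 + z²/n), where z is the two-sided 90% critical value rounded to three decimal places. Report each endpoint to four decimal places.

Here p̂ = 275/633 = 0.43444 and z = 1.645 (z² = 2.706025).
Denominator 1 + z²/n = 1 + 2.706025/633 = 1.004275.
Center = (0.43444 + 0.002137)/1.004275 = 0.43472.
Radicand: p̂(1−p̂)/n + z²/(4n²) = 0.000388154 + 0.000001688 = 0.000389842.
Half-width = 1.645·√0.000389842/1.004275 = 0.03234.
CI: 0.43472 ± 0.03234 = (0.4024, 0.4671).

(0.4024, 0.4671)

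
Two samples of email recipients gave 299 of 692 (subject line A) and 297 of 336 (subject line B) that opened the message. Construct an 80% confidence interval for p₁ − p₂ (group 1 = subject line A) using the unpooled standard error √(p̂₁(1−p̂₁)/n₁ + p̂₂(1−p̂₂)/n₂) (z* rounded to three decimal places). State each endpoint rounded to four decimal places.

(-0.4848, -0.4189)

p̂₁ = 0.43208, p̂₂ = 0.88393, so the observed difference is -0.45185.
Unpooled SE = √(p̂₁(1−p̂₁)/n₁ + p̂₂(1−p̂₂)/n₂) = √(0.000354605 + 0.000305354) = 0.025690.
z* = 1.282 at the 80% level. Margin of error = 0.03293.
CI: -0.45185 ± 0.03293 = (-0.4848, -0.4189).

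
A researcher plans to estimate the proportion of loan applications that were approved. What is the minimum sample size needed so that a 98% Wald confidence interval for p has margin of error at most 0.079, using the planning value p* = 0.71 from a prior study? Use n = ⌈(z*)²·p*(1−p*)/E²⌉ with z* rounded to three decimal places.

z* = 2.326 at the 98% level.
p*(1−p*) = 0.71·0.29 = 0.2059.
Required n before rounding: 5.410276 × 0.2059 / 0.079² = 178.493.
Rounding up, n = 179.

n = 179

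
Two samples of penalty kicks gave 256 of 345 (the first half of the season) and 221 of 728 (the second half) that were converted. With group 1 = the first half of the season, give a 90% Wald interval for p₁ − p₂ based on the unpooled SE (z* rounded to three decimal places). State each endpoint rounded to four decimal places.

p̂₁ = 256/345 = 0.74203, p̂₂ = 221/728 = 0.30357; p̂₁ − p̂₂ = 0.43846.
Unpooled SE = √(p̂₁(1−p̂₁)/n₁ + p̂₂(1−p̂₂)/n₂) = √(0.000554846 + 0.000290406) = 0.029073.
z* = 1.645 at the 90% level. Margin = 1.645·0.029073 = 0.04783.
Interval: 0.43846 ± 0.04783 → (0.3906, 0.4863).

(0.3906, 0.4863)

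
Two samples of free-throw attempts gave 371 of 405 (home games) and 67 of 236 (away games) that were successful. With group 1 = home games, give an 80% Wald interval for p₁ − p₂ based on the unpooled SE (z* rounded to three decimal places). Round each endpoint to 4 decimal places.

(0.5906, 0.6737)

p̂₁ = 371/405 = 0.91605, p̂₂ = 67/236 = 0.28390; p̂₁ − p̂₂ = 0.63215.
Unpooled SE = √(p̂₁(1−p̂₁)/n₁ + p̂₂(1−p̂₂)/n₂) = √(0.000189884 + 0.000861441) = 0.032424.
For 80% confidence, z* = 1.282. Margin of error = 0.04157.
So the interval runs from 0.5906 to 0.6737.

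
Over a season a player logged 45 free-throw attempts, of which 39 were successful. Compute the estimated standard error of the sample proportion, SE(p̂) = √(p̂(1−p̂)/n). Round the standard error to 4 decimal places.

SE = 0.0507

p̂ = 39/45 = 0.86667.
p̂(1−p̂) = 0.115553.
SE = √(0.115553/45) = 0.0507.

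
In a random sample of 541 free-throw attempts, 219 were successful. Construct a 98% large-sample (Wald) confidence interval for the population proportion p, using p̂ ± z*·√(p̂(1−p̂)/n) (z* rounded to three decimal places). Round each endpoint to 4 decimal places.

Sample proportion p̂ = 219/541 = 0.40481.
SE = √(p̂(1−p̂)/n) = √(0.240938/541) = 0.021103.
For 98% confidence, z* = 2.326.
Margin of error: 2.326 × 0.021103 = 0.04909.
So the interval runs from 0.3557 to 0.4539.

(0.3557, 0.4539)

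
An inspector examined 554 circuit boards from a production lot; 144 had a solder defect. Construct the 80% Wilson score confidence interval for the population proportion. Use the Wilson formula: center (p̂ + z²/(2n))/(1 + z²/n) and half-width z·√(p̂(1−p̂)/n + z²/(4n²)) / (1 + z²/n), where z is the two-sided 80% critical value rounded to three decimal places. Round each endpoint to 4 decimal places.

(0.2368, 0.2845)

p̂ = 144/554 = 0.25993; z = 1.282, so z² = 1.643524.
Denominator 1 + z²/n = 1 + 1.643524/554 = 1.002967.
Adjusted center: (0.25993 + z²/(2n))/1.002967 = 0.26064.
Radicand: p̂(1−p̂)/n + z²/(4n²) = 0.000347230 + 0.000001339 = 0.000348569.
Half-width = 1.282·√0.000348569/1.002967 = 0.02386.
So the interval runs from 0.2368 to 0.2845.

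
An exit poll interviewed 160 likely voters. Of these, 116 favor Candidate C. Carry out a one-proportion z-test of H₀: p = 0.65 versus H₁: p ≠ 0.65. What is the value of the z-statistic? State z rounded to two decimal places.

z = 1.99

The sample proportion is 116/160 = 0.72500.
SE₀ = √(0.65·0.35/160) = 0.037708.
z = (p̂ − p₀)/SE = (0.72500 − 0.65)/0.037708 = 1.99.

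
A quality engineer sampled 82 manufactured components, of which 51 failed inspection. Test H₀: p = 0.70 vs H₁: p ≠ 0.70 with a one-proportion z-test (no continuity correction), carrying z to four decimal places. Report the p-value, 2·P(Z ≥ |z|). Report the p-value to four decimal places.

p-value = 0.1230

The sample proportion is 51/82 = 0.62195.
SE₀ = √(0.70·0.30/82) = 0.050606.
Test statistic (full precision, shown to 4 dp): z = (51/82 − 0.70)/SE₀ ≈ -1.5423.
From the standard normal, 2·P(Z ≥ |z|) = 0.1230.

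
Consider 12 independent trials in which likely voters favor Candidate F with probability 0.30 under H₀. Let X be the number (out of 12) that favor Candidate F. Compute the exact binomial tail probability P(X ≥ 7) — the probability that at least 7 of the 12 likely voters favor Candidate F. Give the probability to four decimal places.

X ~ Binomial(n=12, p=0.30).
P(X ≥ 7) = Σ_{j=7}^{12} C(12,j)·0.30^j·0.70^{12−j}.
= 0.029111 + 0.007798 + 0.001485 + 0.000191 + 0.000015 + 0.000001 = 0.0386.

P = 0.0386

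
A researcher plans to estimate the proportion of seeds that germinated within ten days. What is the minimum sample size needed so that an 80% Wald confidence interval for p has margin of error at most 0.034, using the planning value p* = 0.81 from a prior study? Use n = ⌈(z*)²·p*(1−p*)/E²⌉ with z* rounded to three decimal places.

n = 219

For 80% confidence, z* = 1.282.
p*(1−p*) = 0.81·0.19 = 0.1539.
(z*)²·p*(1−p*)/E² = 1.643524·0.1539/0.001156 = 218.805.
⌈218.805⌉ = 219.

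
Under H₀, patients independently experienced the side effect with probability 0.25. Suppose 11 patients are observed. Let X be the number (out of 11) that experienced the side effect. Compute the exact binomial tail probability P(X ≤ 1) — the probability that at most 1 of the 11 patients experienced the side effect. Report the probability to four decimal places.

P = 0.1971

X is binomial with n = 11 and p = 0.25.
P(X ≤ 1) = C(11,0)·0.25^0·0.75^11 + C(11,1)·0.25^1·0.75^10.
= 0.042235 + 0.154862 = 0.1971.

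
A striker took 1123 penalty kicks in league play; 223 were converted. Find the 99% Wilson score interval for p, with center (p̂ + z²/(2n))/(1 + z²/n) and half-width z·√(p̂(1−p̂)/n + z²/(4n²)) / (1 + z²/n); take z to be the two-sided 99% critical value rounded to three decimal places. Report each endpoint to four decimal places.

(0.1697, 0.2310)

Here p̂ = 223/1123 = 0.19858 and z = 2.576 (z² = 6.635776).
Denominator 1 + z²/n = 1 + 6.635776/1123 = 1.005909.
Adjusted center: (0.19858 + z²/(2n))/1.005909 = 0.20035.
Radicand: p̂(1−p̂)/n + z²/(4n²) = 0.000141712 + 0.000001315 = 0.000143027.
Half-width = 2.576·√0.000143027/1.005909 = 0.03063.
So the interval runs from 0.1697 to 0.2310.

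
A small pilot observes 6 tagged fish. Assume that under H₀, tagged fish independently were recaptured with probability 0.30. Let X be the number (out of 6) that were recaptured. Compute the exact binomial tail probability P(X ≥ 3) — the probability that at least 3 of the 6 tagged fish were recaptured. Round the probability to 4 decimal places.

P = 0.2557

X is binomial with n = 6 and p = 0.30.
P(X ≥ 3) = C(6,3)·0.30^3·0.70^3 + C(6,4)·0.30^4·0.70^2 + C(6,5)·0.30^5·0.70^1 + C(6,6)·0.30^6·0.70^0.
= 0.185220 + 0.059535 + 0.010206 + 0.000729 = 0.2557.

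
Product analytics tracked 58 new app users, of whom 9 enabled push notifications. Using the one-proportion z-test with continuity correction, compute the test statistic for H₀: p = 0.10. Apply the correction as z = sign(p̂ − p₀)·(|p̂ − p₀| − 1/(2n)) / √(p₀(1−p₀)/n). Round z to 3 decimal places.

Sample proportion p̂ = 9/58 = 0.15517. p̂ − p₀ = 0.055172.
Continuity correction 1/(2n) = 1/116 = 0.008621.
Corrected numerator: |0.055172| − 0.008621 = 0.046551.
Under H₀, SE = √(p₀(1−p₀)/n) = √(0.10·0.90/58) = √0.001551724 = 0.039392.
z = (+)0.046551/0.039392 = 1.182.

z = 1.182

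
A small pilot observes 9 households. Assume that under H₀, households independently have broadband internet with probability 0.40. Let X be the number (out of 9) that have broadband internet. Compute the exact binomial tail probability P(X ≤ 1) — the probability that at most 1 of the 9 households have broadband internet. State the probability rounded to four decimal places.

P = 0.0705

X is binomial with n = 9 and p = 0.40.
P(X ≤ 1) = C(9,0)·0.40^0·0.60^9 + C(9,1)·0.40^1·0.60^8.
= 0.010078 + 0.060466 = 0.0705.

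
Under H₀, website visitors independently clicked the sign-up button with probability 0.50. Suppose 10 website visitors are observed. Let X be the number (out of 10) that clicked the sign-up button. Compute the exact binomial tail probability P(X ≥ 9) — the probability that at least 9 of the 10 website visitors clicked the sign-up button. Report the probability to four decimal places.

P = 0.0107

X is binomial with n = 10 and p = 0.50.
P(X ≥ 9) = C(10,9)·0.50^9·0.50^1 + C(10,10)·0.50^10·0.50^0.
= 0.009766 + 0.000977 = 0.0107.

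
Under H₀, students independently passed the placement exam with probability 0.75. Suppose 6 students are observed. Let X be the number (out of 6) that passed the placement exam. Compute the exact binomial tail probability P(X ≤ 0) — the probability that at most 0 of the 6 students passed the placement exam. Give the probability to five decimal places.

X is binomial with n = 6 and p = 0.75.
P(X ≤ 0) = C(6,0)·0.75^0·0.25^6.
= 0.000244 = 0.00024.

P = 0.00024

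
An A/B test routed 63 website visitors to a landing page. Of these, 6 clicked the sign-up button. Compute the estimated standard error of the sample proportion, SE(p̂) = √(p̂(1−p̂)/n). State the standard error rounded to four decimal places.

SE = 0.0370

p̂ = 6/63 = 0.09524.
p̂(1−p̂) = 0.09524·0.90476 = 0.086169.
SE = √(0.086169/63) = √0.001367762 = 0.0370.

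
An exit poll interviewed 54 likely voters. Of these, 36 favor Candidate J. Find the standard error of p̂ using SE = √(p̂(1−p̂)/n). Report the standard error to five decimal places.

SE = 0.06415

With x = 36 successes in n = 54, p̂ = 0.66667.
p̂(1−p̂) = 0.66667·0.33333 = 0.222221.
SE = √(0.222221/54) = 0.06415.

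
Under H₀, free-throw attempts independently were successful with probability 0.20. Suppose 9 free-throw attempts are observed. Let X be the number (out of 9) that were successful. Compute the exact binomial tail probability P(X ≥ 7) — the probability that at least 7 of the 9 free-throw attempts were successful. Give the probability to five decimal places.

P = 0.00031

X is binomial with n = 9 and p = 0.20.
P(X ≥ 7) = C(9,7)·0.20^7·0.80^2 + C(9,8)·0.20^8·0.80^1 + C(9,9)·0.20^9·0.80^0.
= 0.000295 + 0.000018 + 0.000001 = 0.00031.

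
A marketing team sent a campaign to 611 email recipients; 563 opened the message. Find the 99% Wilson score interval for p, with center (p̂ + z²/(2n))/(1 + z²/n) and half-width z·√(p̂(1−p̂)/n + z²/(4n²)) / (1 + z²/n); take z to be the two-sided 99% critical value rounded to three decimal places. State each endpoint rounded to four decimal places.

p̂ = 563/611 = 0.92144; z = 2.576, so z² = 6.635776.
1 + z²/n = 1.010861.
Adjusted center: (0.92144 + z²/(2n))/1.010861 = 0.91691.
Radicand: p̂(1−p̂)/n + z²/(4n²) = 0.000118475 + 0.000004444 = 0.000122919.
Half-width = 2.576·√0.000122919/1.010861 = 0.02825.
So the interval runs from 0.8887 to 0.9452.

(0.8887, 0.9452)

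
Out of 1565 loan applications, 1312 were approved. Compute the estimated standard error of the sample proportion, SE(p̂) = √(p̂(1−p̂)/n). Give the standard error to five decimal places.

The sample proportion is 1312/1565 = 0.83834.
p̂(1−p̂) = 0.135526.
Dividing by n and taking the root: √0.000086598 = 0.00931.

SE = 0.00931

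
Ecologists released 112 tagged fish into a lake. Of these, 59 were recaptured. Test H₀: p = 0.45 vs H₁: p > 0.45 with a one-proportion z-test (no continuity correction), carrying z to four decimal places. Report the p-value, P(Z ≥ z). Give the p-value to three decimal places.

With x = 59 successes in n = 112, p̂ = 0.52679.
Under H₀, SE = √(p₀(1−p₀)/n) = √(0.45·0.55/112) = √0.002209821 = 0.047009.
z = (p̂ − p₀)/SE = (59/112 − 0.45)/0.047009 ≈ 1.6334.
p-value = P(Z ≥ z) with z = 1.6334 → 0.051.

p-value = 0.051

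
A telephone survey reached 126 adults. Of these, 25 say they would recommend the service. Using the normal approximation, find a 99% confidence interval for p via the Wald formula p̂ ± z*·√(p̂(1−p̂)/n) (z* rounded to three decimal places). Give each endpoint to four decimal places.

(0.1069, 0.2899)

p̂ = 25/126 = 0.19841.
Standard error of p̂: √(0.159045/126) = √0.001262263 = 0.035528.
z* = 2.576 at the 99% level.
Margin = 2.576·0.035528 = 0.09152.
Interval: 0.19841 ± 0.09152 → (0.1069, 0.2899).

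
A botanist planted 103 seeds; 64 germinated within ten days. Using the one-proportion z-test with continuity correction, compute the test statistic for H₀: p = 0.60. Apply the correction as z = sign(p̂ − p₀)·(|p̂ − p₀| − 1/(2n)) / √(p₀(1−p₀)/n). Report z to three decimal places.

z = 0.342

Sample proportion p̂ = 64/103 = 0.62136. p̂ − p₀ = 0.021359.
1/(2n) = 0.004854.
Corrected numerator: |0.021359| − 0.004854 = 0.016505.
Under H₀, SE = √(p₀(1−p₀)/n) = √(0.60·0.40/103) = √0.002330097 = 0.048271.
z = (+)0.016505/0.048271 = 0.342.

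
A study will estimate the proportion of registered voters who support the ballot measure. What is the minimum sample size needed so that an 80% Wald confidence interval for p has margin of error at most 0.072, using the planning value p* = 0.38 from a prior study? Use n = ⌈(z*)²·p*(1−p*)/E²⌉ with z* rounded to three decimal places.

For 80% confidence, z* = 1.282.
p*(1−p*) = 0.38·0.62 = 0.2356.
Required n before rounding: 1.643524 × 0.2356 / 0.072² = 74.694.
⌈74.694⌉ = 75.

n = 75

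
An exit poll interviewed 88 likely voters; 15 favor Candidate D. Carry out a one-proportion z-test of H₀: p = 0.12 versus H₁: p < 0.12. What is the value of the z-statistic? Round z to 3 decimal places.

z = 1.456

The sample proportion is 15/88 = 0.17045.
SE₀ = √(0.12·0.88/88) = 0.034641.
z = (p̂ − p₀)/SE = (0.17045 − 0.12)/0.034641 = 1.456.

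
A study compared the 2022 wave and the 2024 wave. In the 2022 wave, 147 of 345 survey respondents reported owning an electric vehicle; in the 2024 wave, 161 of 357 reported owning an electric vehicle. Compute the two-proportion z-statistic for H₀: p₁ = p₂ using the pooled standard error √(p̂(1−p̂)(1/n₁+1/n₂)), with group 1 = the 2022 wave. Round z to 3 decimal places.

z = -0.664

p̂₁ = 147/345 = 0.42609, p̂₂ = 161/357 = 0.45098.
Pooled p̂ = (147+161)/(345+357) = 308/702 = 0.43875.
SE = √[p̂(1−p̂)(1/n₁+1/n₂)] = √[0.43875·0.56125·(1/345+1/357)] ≈ 0.037464.
z = (p̂₁ − p̂₂)/SE = (0.42609 − 0.45098)/0.037464 = -0.02489/0.037464 = -0.664.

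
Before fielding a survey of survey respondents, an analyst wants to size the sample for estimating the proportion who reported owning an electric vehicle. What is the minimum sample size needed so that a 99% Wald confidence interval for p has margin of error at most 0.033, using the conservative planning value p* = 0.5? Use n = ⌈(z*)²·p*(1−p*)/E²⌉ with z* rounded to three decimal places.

n = 1524

The 99% critical value is z* = 2.576.
p*(1−p*) = 0.50·0.50 = 0.2500.
Required n before rounding: 6.635776 × 0.2500 / 0.033² = 1523.365.
⌈1523.365⌉ = 1524.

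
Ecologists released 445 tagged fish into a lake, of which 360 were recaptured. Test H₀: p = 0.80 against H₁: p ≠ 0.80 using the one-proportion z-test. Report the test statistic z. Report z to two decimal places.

The sample proportion is 360/445 = 0.80899.
Under H₀, SE = √(p₀(1−p₀)/n) = √(0.80·0.20/445) = √0.000359551 = 0.018962.
z = (0.80899 − 0.80)/0.018962 = 0.00899/0.018962 = 0.47.

z = 0.47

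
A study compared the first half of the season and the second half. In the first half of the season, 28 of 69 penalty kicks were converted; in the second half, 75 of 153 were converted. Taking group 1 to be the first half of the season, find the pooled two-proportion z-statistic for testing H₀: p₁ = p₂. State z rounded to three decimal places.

p̂₁ = 28/69 = 0.40580, p̂₂ = 75/153 = 0.49020.
Pooling: p̂ = 103/222 = 0.46396.
SE = √[p̂(1−p̂)(1/n₁+1/n₂)] = √[0.46396·0.53604·(1/69+1/153)] ≈ 0.072318.
z = (p̂₁ − p̂₂)/SE = (0.40580 − 0.49020)/0.072318 = -0.08440/0.072318 = -1.167.

z = -1.167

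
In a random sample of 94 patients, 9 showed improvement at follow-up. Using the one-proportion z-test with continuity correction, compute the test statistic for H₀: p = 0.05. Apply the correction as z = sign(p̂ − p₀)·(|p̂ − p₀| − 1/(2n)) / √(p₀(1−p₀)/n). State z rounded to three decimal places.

The sample proportion is 9/94 = 0.09574. p̂ − p₀ = 0.045745.
1/(2n) = 0.005319.
Corrected numerator: |0.045745| − 0.005319 = 0.040426.
Under H₀, SE = √(p₀(1−p₀)/n) = √(0.05·0.95/94) = √0.000505319 = 0.022479.
z = +0.040426/0.022479 = 1.798.

z = 1.798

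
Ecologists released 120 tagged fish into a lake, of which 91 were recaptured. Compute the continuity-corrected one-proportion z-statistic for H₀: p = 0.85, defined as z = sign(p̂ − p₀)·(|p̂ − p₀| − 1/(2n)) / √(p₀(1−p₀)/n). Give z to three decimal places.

z = -2.684

With x = 91 successes in n = 120, p̂ = 0.75833. p̂ − p₀ = -0.091667.
1/(2n) = 0.004167.
Corrected numerator: |-0.091667| − 0.004167 = 0.087500.
SE₀ = √(0.85·0.15/120) = 0.032596.
z = (−)0.087500/0.032596 = -2.684.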